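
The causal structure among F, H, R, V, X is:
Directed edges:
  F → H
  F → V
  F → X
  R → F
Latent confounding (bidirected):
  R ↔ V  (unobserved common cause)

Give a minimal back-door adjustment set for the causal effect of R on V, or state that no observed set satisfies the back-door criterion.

desc(R)\{R}={F,H,V,X}; candidates ⊆ {—}.
R↔V: latent back-door arc(s) into R.
size 0: {}; under {} R still reaches {V} ∋ V.
R↔V cannot be blocked by any observed set — no back-door set.

R→V: no observed back-door set.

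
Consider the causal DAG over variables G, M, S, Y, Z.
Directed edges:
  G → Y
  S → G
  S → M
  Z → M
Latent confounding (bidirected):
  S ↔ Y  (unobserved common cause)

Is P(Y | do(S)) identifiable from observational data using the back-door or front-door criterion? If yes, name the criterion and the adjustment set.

desc(S)\{S}={G,M,Y}; candidates ⊆ {Z}.
S↔Y: latent back-door arc(s) into S.
size 0: {}; under {} S still reaches {Y} ∋ Y.
size 1: {Z}; under {Z} S still reaches {Y} ∋ Y.
S↔Y cannot be blocked by any observed set — no back-door set.
{G}: (i) intercepts every directed S→Y path; (ii) no back-door S→{G}; (iii) {S} blocks every back-door {G}→Y. Front-door holds.
P(Y|do(S)) = Σ_{G} P(G|S) Σ_{S'} P(Y|G,S')P(S').

P(Y|do(S)): frontdoor, adjust for {G}.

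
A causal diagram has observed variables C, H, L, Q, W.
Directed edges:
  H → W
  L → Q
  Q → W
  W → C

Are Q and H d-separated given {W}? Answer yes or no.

Bayes-Ball from Q | {W} reaches {H,L}.
H ∈ reach(Q|{W}) ⇒ Q ⊥̸ H | {W}.

No — Q and H are d-connected given {W}.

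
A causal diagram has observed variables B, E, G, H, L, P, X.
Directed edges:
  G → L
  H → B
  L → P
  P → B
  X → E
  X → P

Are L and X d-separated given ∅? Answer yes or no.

Yes — L ⊥ X | ∅.

Bayes-Ball from L | ∅ reaches {B,G,P}.
X ∉ reach(L|∅) ⇒ L ⊥ X | ∅.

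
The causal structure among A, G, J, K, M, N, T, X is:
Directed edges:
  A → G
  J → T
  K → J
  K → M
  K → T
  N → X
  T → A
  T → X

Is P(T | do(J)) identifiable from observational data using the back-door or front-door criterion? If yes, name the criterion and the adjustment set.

P(T|do(J)): backdoor, adjust for {K}.

desc(J)\{J}={A,G,T,X}; candidates ⊆ {K,M,N}.
size 0: {}; under {} J still reaches {A,G,K,M,T,X} ∋ T.
{K}: J⊥T given {K} in G with J→· removed — back-door holds.
P(T|do(J)) = Σ_{K} P(T|J,K)·P(K).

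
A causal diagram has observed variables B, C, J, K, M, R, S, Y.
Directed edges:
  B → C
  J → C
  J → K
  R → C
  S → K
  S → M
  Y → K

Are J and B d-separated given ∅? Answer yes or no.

Yes — J ⊥ B | ∅.

Bayes-Ball from J | ∅ reaches {C,K}.
B ∉ reach(J|∅) ⇒ J ⊥ B | ∅.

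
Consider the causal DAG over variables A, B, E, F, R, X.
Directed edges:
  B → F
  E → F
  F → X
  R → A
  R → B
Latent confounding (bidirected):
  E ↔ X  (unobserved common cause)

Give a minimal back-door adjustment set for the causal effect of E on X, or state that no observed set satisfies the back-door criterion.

E→X: no observed back-door set.

desc(E)\{E}={F,X}; candidates ⊆ {A,B,R}.
E↔X: latent back-door arc(s) into E.
size 0: {}; under {} E still reaches {X} ∋ X.
size 1: {A}, {B}, {R}; under {A} E still reaches {X} ∋ X.
size 2: {A,B}, {A,R}, {B,R}; under {A,B} E still reaches {X} ∋ X.
E↔X cannot be blocked by any observed set — no back-door set.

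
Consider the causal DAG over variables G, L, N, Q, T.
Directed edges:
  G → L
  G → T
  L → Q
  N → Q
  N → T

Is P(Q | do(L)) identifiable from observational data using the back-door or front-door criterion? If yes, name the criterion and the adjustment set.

P(Q|do(L)): backdoor, adjust for ∅.

desc(L)\{L}={Q}; candidates ⊆ {G,N,T}.
∅: L⊥Q given ∅ in G with L→· removed — back-door holds.
P(Q|do(L)) = P(Q|L) — no adjustment needed.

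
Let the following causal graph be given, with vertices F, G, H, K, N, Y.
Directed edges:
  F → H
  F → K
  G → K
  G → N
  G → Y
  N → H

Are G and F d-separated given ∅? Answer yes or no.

Bayes-Ball from G | ∅ reaches {H,K,N,Y}.
F ∉ reach(G|∅) ⇒ G ⊥ F | ∅.

Yes — G ⊥ F | ∅.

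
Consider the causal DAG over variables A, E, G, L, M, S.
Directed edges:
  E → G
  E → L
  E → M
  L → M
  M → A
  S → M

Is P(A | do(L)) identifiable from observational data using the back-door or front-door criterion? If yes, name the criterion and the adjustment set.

desc(L)\{L}={A,M}; candidates ⊆ {E,G,S}.
size 0: {}; under {} L still reaches {A,E,G,M} ∋ A.
{E}: L⊥A given {E} in G with L→· removed — back-door holds.
P(A|do(L)) = Σ_{E} P(A|L,E)·P(E).

P(A|do(L)): backdoor, adjust for {E}.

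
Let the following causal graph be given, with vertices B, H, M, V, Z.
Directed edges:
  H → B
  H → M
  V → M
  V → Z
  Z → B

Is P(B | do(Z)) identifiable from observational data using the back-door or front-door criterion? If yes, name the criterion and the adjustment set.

desc(Z)\{Z}={B}; candidates ⊆ {H,M,V}.
∅: Z⊥B given ∅ in G with Z→· removed — back-door holds.
P(B|do(Z)) = P(B|Z) — no adjustment needed.

P(B|do(Z)): backdoor, adjust for ∅.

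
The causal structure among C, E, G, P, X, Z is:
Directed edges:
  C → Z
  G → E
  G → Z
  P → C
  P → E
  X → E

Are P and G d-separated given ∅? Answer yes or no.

Yes — P ⊥ G | ∅.

Bayes-Ball from P | ∅ reaches {C,E,Z}.
G ∉ reach(P|∅) ⇒ P ⊥ G | ∅.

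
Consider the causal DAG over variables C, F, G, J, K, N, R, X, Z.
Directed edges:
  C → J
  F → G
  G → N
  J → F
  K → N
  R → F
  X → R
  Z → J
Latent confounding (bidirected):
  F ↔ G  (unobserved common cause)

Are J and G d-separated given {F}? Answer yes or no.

Bayes-Ball from J | {F} reaches {C,G,N,R,X,Z}.
G ∈ reach(J|{F}) ⇒ J ⊥̸ G | {F}.

No — J and G are d-connected given {F}.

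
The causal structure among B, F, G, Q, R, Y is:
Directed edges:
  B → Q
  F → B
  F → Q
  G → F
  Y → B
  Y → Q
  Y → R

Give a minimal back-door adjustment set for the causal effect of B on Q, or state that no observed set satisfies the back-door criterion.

B→Q: minimal back-door set {F, Y}.

desc(B)\{B}={Q}; candidates ⊆ {F,G,R,Y}.
size 0: {}; under {} B still reaches {F,G,Q,R,Y} ∋ Q.
size 1: {F}, {G}, {R} …(+1); under {F} B still reaches {Q,R,Y} ∋ Q.
{F,Y}: B⊥Q given {F,Y} in G with B→· removed — back-door holds.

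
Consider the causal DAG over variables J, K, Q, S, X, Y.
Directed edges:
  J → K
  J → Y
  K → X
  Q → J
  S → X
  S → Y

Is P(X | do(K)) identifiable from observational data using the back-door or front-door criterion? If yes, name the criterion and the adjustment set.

desc(K)\{K}={X}; candidates ⊆ {J,Q,S,Y}.
∅: K⊥X given ∅ in G with K→· removed — back-door holds.
P(X|do(K)) = P(X|K) — no adjustment needed.

P(X|do(K)): backdoor, adjust for ∅.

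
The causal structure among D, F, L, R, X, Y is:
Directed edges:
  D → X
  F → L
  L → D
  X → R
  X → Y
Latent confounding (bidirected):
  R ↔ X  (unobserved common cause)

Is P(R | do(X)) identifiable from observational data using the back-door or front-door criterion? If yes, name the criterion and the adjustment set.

desc(X)\{X}={R,Y}; candidates ⊆ {D,F,L}.
X↔R: latent back-door arc(s) into X.
size 0: {}; under {} X still reaches {D,F,L,R} ∋ R.
size 1: {D}, {F}, {L}; under {D} X still reaches {R} ∋ R.
size 2: {D,F}, {D,L}, {F,L}; under {D,F} X still reaches {R} ∋ R.
X↔R cannot be blocked by any observed set — no back-door set.
No mediator lies on a directed X→…→R path.
Neither criterion identifies P(R|do(X)) in this graph.

P(R|do(X)): not identifiable (no BD/FD set).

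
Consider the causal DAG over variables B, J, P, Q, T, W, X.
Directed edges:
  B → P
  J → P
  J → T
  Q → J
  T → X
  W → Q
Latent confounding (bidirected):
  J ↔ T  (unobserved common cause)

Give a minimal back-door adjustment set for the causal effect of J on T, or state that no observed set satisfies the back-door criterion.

J→T: no observed back-door set.

desc(J)\{J}={P,T,X}; candidates ⊆ {B,Q,W}.
J↔T: latent back-door arc(s) into J.
size 0: {}; under {} J still reaches {Q,T,W,X} ∋ T.
size 1: {B}, {Q}, {W}; under {B} J still reaches {Q,T,W,X} ∋ T.
size 2: {B,Q}, {B,W}, {Q,W}; under {B,Q} J still reaches {T,X} ∋ T.
J↔T cannot be blocked by any observed set — no back-door set.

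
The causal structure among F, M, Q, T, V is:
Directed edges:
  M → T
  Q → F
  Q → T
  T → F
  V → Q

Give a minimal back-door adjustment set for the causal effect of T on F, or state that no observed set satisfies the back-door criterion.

desc(T)\{T}={F}; candidates ⊆ {M,Q,V}.
size 0: {}; under {} T still reaches {F,M,Q,V} ∋ F.
{Q}: T⊥F given {Q} in G with T→· removed — back-door holds.

T→F: minimal back-door set {Q}.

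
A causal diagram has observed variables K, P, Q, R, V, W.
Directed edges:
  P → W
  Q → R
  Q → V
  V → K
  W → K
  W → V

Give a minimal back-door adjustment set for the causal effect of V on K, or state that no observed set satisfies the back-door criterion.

desc(V)\{V}={K}; candidates ⊆ {P,Q,R,W}.
size 0: {}; under {} V still reaches {K,P,Q,R,W} ∋ K.
{W}: V⊥K given {W} in G with V→· removed — back-door holds.

V→K: minimal back-door set {W}.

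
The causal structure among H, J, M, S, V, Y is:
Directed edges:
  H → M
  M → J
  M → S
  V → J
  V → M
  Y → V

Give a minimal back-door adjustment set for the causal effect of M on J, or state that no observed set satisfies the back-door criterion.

desc(M)\{M}={J,S}; candidates ⊆ {H,V,Y}.
size 0: {}; under {} M still reaches {H,J,V,Y} ∋ J.
{V}: M⊥J given {V} in G with M→· removed — back-door holds.

M→J: minimal back-door set {V}.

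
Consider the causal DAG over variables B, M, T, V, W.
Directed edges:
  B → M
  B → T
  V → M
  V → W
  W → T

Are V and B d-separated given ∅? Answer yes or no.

Bayes-Ball from V | ∅ reaches {M,T,W}.
B ∉ reach(V|∅) ⇒ V ⊥ B | ∅.

Yes — V ⊥ B | ∅.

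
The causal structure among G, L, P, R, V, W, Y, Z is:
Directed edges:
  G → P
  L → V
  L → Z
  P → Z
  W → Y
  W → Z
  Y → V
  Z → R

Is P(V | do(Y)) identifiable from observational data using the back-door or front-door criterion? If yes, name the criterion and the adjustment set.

P(V|do(Y)): backdoor, adjust for ∅.

desc(Y)\{Y}={V}; candidates ⊆ {G,L,P,R,W,Z}.
∅: Y⊥V given ∅ in G with Y→· removed — back-door holds.
P(V|do(Y)) = P(V|Y) — no adjustment needed.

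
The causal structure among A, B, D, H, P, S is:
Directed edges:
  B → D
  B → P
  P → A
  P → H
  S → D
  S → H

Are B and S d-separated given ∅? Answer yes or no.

Bayes-Ball from B | ∅ reaches {A,D,H,P}.
S ∉ reach(B|∅) ⇒ B ⊥ S | ∅.

Yes — B ⊥ S | ∅.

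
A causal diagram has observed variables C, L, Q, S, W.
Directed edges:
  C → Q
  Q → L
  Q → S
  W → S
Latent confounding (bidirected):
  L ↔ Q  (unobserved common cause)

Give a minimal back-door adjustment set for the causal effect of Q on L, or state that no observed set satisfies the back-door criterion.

Q→L: no observed back-door set.

desc(Q)\{Q}={L,S}; candidates ⊆ {C,W}.
Q↔L: latent back-door arc(s) into Q.
size 0: {}; under {} Q still reaches {C,L} ∋ L.
size 1: {C}, {W}; under {C} Q still reaches {L} ∋ L.
size 2: {C,W}; under {C,W} Q still reaches {L} ∋ L.
Q↔L cannot be blocked by any observed set — no back-door set.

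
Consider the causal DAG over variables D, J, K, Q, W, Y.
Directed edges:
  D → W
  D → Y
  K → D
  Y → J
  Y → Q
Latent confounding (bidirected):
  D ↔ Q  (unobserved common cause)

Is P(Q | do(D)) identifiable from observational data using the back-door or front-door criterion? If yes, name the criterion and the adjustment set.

desc(D)\{D}={J,Q,W,Y}; candidates ⊆ {K}.
D↔Q: latent back-door arc(s) into D.
size 0: {}; under {} D still reaches {K,Q} ∋ Q.
size 1: {K}; under {K} D still reaches {Q} ∋ Q.
D↔Q cannot be blocked by any observed set — no back-door set.
{Y}: (i) intercepts every directed D→Q path; (ii) no back-door D→{Y}; (iii) {D} blocks every back-door {Y}→Q. Front-door holds.
P(Q|do(D)) = Σ_{Y} P(Y|D) Σ_{D'} P(Q|Y,D')P(D').

P(Q|do(D)): frontdoor, adjust for {Y}.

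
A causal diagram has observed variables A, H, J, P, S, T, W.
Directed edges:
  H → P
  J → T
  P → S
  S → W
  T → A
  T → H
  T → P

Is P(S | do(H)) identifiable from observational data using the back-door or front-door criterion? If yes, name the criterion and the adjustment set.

desc(H)\{H}={P,S,W}; candidates ⊆ {A,J,T}.
size 0: {}; under {} H still reaches {A,J,P,S,T,W} ∋ S.
{T}: H⊥S given {T} in G with H→· removed — back-door holds.
P(S|do(H)) = Σ_{T} P(S|H,T)·P(T).

P(S|do(H)): backdoor, adjust for {T}.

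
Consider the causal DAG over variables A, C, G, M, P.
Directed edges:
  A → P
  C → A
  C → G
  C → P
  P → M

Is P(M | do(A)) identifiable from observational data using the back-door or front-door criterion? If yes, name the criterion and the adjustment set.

desc(A)\{A}={M,P}; candidates ⊆ {C,G}.
size 0: {}; under {} A still reaches {C,G,M,P} ∋ M.
{C}: A⊥M given {C} in G with A→· removed — back-door holds.
P(M|do(A)) = Σ_{C} P(M|A,C)·P(C).

P(M|do(A)): backdoor, adjust for {C}.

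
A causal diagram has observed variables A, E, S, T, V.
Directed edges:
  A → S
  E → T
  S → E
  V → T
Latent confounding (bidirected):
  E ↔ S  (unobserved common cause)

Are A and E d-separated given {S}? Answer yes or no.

Bayes-Ball from A | {S} reaches {E,T}.
E ∈ reach(A|{S}) ⇒ A ⊥̸ E | {S}.

No — A and E are d-connected given {S}.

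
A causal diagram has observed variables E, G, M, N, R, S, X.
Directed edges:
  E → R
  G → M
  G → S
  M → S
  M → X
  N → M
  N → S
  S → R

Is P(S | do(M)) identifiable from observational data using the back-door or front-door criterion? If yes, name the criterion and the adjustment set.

desc(M)\{M}={R,S,X}; candidates ⊆ {E,G,N}.
size 0: {}; under {} M still reaches {G,N,R,S} ∋ S.
size 1: {E}, {G}, {N}; under {E} M still reaches {G,N,R,S} ∋ S.
{G,N}: M⊥S given {G,N} in G with M→· removed — back-door holds.
P(S|do(M)) = Σ_{G,N} P(S|M,G,N)·P(G,N).

P(S|do(M)): backdoor, adjust for {G, N}.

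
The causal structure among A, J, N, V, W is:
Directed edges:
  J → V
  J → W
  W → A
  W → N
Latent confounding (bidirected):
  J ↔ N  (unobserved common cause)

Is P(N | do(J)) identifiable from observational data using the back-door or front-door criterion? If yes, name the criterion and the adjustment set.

desc(J)\{J}={A,N,V,W}; candidates ⊆ {—}.
J↔N: latent back-door arc(s) into J.
size 0: {}; under {} J still reaches {N} ∋ N.
J↔N cannot be blocked by any observed set — no back-door set.
{W}: (i) intercepts every directed J→N path; (ii) no back-door J→{W}; (iii) {J} blocks every back-door {W}→N. Front-door holds.
P(N|do(J)) = Σ_{W} P(W|J) Σ_{J'} P(N|W,J')P(J').

P(N|do(J)): frontdoor, adjust for {W}.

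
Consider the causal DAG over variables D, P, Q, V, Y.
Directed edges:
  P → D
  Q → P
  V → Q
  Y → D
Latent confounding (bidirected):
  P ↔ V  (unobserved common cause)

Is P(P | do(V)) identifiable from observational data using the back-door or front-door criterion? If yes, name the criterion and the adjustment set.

P(P|do(V)): frontdoor, adjust for {Q}.

desc(V)\{V}={D,P,Q}; candidates ⊆ {Y}.
V↔P: latent back-door arc(s) into V.
size 0: {}; under {} V still reaches {D,P} ∋ P.
size 1: {Y}; under {Y} V still reaches {D,P} ∋ P.
V↔P cannot be blocked by any observed set — no back-door set.
{Q}: (i) intercepts every directed V→P path; (ii) no back-door V→{Q}; (iii) {V} blocks every back-door {Q}→P. Front-door holds.
P(P|do(V)) = Σ_{Q} P(Q|V) Σ_{V'} P(P|Q,V')P(V').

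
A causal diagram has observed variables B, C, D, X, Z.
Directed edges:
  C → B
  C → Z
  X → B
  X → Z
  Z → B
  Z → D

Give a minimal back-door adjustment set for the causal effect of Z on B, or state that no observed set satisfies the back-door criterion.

desc(Z)\{Z}={B,D}; candidates ⊆ {C,X}.
size 0: {}; under {} Z still reaches {B,C,X} ∋ B.
size 1: {C}, {X}; under {C} Z still reaches {B,X} ∋ B.
{C,X}: Z⊥B given {C,X} in G with Z→· removed — back-door holds.

Z→B: minimal back-door set {C, X}.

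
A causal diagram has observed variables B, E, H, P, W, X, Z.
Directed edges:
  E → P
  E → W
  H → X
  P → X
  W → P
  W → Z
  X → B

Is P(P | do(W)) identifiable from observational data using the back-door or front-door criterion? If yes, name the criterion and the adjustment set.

desc(W)\{W}={B,P,X,Z}; candidates ⊆ {E,H}.
size 0: {}; under {} W still reaches {B,E,P,X} ∋ P.
{E}: W⊥P given {E} in G with W→· removed — back-door holds.
P(P|do(W)) = Σ_{E} P(P|W,E)·P(E).

P(P|do(W)): backdoor, adjust for {E}.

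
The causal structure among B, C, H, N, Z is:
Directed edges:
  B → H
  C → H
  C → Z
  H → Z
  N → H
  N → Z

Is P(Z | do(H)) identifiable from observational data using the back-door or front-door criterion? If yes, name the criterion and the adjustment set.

P(Z|do(H)): backdoor, adjust for {C, N}.

desc(H)\{H}={Z}; candidates ⊆ {B,C,N}.
size 0: {}; under {} H still reaches {B,C,N,Z} ∋ Z.
size 1: {B}, {C}, {N}; under {B} H still reaches {C,N,Z} ∋ Z.
{C,N}: H⊥Z given {C,N} in G with H→· removed — back-door holds.
P(Z|do(H)) = Σ_{C,N} P(Z|H,C,N)·P(C,N).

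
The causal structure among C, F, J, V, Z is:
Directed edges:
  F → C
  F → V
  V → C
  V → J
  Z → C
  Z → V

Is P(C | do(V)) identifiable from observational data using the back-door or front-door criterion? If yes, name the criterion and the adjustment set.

P(C|do(V)): backdoor, adjust for {F, Z}.

desc(V)\{V}={C,J}; candidates ⊆ {F,Z}.
size 0: {}; under {} V still reaches {C,F,Z} ∋ C.
size 1: {F}, {Z}; under {F} V still reaches {C,Z} ∋ C.
{F,Z}: V⊥C given {F,Z} in G with V→· removed — back-door holds.
P(C|do(V)) = Σ_{F,Z} P(C|V,F,Z)·P(F,Z).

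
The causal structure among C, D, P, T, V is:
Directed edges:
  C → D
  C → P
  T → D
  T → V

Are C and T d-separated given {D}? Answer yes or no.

No — C and T are d-connected given {D}.

Bayes-Ball from C | {D} reaches {P,T,V}.
T ∈ reach(C|{D}) ⇒ C ⊥̸ T | {D}.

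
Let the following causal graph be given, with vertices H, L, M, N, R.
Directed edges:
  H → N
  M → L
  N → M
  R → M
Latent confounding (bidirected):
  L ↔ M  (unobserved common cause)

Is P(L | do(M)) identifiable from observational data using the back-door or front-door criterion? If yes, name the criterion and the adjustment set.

desc(M)\{M}={L}; candidates ⊆ {H,N,R}.
M↔L: latent back-door arc(s) into M.
size 0: {}; under {} M still reaches {H,L,N,R} ∋ L.
size 1: {H}, {N}, {R}; under {H} M still reaches {L,N,R} ∋ L.
size 2: {H,N}, {H,R}, {N,R}; under {H,N} M still reaches {L,R} ∋ L.
M↔L cannot be blocked by any observed set — no back-door set.
No mediator lies on a directed M→…→L path.
Neither criterion identifies P(L|do(M)) in this graph.

P(L|do(M)): not identifiable (no BD/FD set).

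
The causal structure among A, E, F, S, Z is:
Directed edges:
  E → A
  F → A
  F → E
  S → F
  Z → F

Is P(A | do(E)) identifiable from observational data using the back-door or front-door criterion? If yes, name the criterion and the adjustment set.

P(A|do(E)): backdoor, adjust for {F}.

desc(E)\{E}={A}; candidates ⊆ {F,S,Z}.
size 0: {}; under {} E still reaches {A,F,S,Z} ∋ A.
{F}: E⊥A given {F} in G with E→· removed — back-door holds.
P(A|do(E)) = Σ_{F} P(A|E,F)·P(F).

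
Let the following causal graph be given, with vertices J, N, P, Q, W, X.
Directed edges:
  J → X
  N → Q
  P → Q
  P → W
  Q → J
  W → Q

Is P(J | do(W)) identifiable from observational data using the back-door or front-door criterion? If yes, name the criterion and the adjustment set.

P(J|do(W)): backdoor, adjust for {P}.

desc(W)\{W}={J,Q,X}; candidates ⊆ {N,P}.
size 0: {}; under {} W still reaches {J,P,Q,X} ∋ J.
{P}: W⊥J given {P} in G with W→· removed — back-door holds.
P(J|do(W)) = Σ_{P} P(J|W,P)·P(P).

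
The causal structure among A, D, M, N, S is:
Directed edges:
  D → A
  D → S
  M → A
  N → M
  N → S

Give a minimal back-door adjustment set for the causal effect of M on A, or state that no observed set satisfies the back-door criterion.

M→A: minimal back-door set ∅.

desc(M)\{M}={A}; candidates ⊆ {D,N,S}.
∅: M⊥A given ∅ in G with M→· removed — back-door holds.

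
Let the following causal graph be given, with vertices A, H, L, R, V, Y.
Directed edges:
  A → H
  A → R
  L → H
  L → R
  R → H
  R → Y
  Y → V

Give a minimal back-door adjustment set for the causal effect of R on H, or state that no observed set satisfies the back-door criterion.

R→H: minimal back-door set {A, L}.

desc(R)\{R}={H,V,Y}; candidates ⊆ {A,L}.
size 0: {}; under {} R still reaches {A,H,L} ∋ H.
size 1: {A}, {L}; under {A} R still reaches {H,L} ∋ H.
{A,L}: R⊥H given {A,L} in G with R→· removed — back-door holds.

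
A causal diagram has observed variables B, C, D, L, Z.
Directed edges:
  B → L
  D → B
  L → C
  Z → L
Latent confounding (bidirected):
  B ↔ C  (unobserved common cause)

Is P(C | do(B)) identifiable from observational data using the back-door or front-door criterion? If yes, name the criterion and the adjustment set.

desc(B)\{B}={C,L}; candidates ⊆ {D,Z}.
B↔C: latent back-door arc(s) into B.
size 0: {}; under {} B still reaches {C,D} ∋ C.
size 1: {D}, {Z}; under {D} B still reaches {C} ∋ C.
size 2: {D,Z}; under {D,Z} B still reaches {C} ∋ C.
B↔C cannot be blocked by any observed set — no back-door set.
{L}: (i) intercepts every directed B→C path; (ii) no back-door B→{L}; (iii) {B} blocks every back-door {L}→C. Front-door holds.
P(C|do(B)) = Σ_{L} P(L|B) Σ_{B'} P(C|L,B')P(B').

P(C|do(B)): frontdoor, adjust for {L}.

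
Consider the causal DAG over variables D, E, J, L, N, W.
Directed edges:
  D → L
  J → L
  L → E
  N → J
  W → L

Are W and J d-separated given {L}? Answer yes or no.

No — W and J are d-connected given {L}.

Bayes-Ball from W | {L} reaches {D,J,N}.
J ∈ reach(W|{L}) ⇒ W ⊥̸ J | {L}.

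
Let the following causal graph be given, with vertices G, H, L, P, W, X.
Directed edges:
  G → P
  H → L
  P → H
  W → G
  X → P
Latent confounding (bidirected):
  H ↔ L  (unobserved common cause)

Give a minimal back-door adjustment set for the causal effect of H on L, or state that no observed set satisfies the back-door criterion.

H→L: no observed back-door set.

desc(H)\{H}={L}; candidates ⊆ {G,P,W,X}.
H↔L: latent back-door arc(s) into H.
size 0: {}; under {} H still reaches {G,L,P,W,X} ∋ L.
size 1: {G}, {P}, {W} …(+1); under {G} H still reaches {L,P,X} ∋ L.
size 2: {G,P}, {G,W}, {G,X} …(+3); under {G,P} H still reaches {L} ∋ L.
H↔L cannot be blocked by any observed set — no back-door set.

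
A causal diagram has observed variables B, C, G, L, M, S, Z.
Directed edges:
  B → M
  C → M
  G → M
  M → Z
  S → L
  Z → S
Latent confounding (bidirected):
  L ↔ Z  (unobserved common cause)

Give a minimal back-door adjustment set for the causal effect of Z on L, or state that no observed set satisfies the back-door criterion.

Z→L: no observed back-door set.

desc(Z)\{Z}={L,S}; candidates ⊆ {B,C,G,M}.
Z↔L: latent back-door arc(s) into Z.
size 0: {}; under {} Z still reaches {B,C,G,L,M} ∋ L.
size 1: {B}, {C}, {G} …(+1); under {B} Z still reaches {C,G,L,M} ∋ L.
size 2: {B,C}, {B,G}, {B,M} …(+3); under {B,C} Z still reaches {G,L,M} ∋ L.
Z↔L cannot be blocked by any observed set — no back-door set.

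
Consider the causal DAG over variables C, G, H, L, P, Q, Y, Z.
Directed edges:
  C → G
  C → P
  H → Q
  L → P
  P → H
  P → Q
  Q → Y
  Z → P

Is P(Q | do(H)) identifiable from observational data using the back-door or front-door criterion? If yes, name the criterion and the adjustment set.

P(Q|do(H)): backdoor, adjust for {P}.

desc(H)\{H}={Q,Y}; candidates ⊆ {C,G,L,P,Z}.
size 0: {}; under {} H still reaches {C,G,L,P,Q,Y,Z} ∋ Q.
{P}: H⊥Q given {P} in G with H→· removed — back-door holds.
P(Q|do(H)) = Σ_{P} P(Q|H,P)·P(P).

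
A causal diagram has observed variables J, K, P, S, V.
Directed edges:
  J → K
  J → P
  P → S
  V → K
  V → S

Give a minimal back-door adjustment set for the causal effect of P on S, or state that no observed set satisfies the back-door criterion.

P→S: minimal back-door set ∅.

desc(P)\{P}={S}; candidates ⊆ {J,K,V}.
∅: P⊥S given ∅ in G with P→· removed — back-door holds.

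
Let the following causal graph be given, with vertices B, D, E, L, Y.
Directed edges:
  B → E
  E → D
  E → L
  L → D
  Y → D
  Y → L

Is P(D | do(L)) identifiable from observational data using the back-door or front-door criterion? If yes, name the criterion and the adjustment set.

P(D|do(L)): backdoor, adjust for {E, Y}.

desc(L)\{L}={D}; candidates ⊆ {B,E,Y}.
size 0: {}; under {} L still reaches {B,D,E,Y} ∋ D.
size 1: {B}, {E}, {Y}; under {B} L still reaches {D,E,Y} ∋ D.
{E,Y}: L⊥D given {E,Y} in G with L→· removed — back-door holds.
P(D|do(L)) = Σ_{E,Y} P(D|L,E,Y)·P(E,Y).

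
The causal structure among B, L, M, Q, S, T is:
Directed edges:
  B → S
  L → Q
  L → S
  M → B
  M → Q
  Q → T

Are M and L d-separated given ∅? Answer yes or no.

Yes — M ⊥ L | ∅.

Bayes-Ball from M | ∅ reaches {B,Q,S,T}.
L ∉ reach(M|∅) ⇒ M ⊥ L | ∅.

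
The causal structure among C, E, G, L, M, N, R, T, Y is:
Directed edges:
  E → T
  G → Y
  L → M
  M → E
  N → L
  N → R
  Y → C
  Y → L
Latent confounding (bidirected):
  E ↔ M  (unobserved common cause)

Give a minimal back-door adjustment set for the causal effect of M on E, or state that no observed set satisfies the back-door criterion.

M→E: no observed back-door set.

desc(M)\{M}={E,T}; candidates ⊆ {C,G,L,N,R,Y}.
M↔E: latent back-door arc(s) into M.
size 0: {}; under {} M still reaches {C,E,G,L,N,R,T,Y} ∋ E.
size 1: {C}, {G}, {L} …(+3); under {C} M still reaches {E,G,L,N,R,T,Y} ∋ E.
size 2: {C,G}, {C,L}, {C,N} …(+12); under {C,G} M still reaches {E,L,N,R,T,Y} ∋ E.
M↔E cannot be blocked by any observed set — no back-door set.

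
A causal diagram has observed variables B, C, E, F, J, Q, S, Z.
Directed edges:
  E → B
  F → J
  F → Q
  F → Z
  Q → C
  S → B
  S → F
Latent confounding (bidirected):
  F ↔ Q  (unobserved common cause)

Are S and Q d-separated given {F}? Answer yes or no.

No — S and Q are d-connected given {F}.

Bayes-Ball from S | {F} reaches {B,C,Q}.
Q ∈ reach(S|{F}) ⇒ S ⊥̸ Q | {F}.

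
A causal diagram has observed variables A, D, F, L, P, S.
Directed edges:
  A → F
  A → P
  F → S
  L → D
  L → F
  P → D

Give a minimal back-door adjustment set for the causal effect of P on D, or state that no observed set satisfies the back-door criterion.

P→D: minimal back-door set ∅.

desc(P)\{P}={D}; candidates ⊆ {A,F,L,S}.
∅: P⊥D given ∅ in G with P→· removed — back-door holds.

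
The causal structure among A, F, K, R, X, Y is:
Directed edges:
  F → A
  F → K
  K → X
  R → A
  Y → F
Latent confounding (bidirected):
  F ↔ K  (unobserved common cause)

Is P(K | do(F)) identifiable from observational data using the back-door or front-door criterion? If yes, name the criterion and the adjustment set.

desc(F)\{F}={A,K,X}; candidates ⊆ {R,Y}.
F↔K: latent back-door arc(s) into F.
size 0: {}; under {} F still reaches {K,X,Y} ∋ K.
size 1: {R}, {Y}; under {R} F still reaches {K,X,Y} ∋ K.
size 2: {R,Y}; under {R,Y} F still reaches {K,X} ∋ K.
F↔K cannot be blocked by any observed set — no back-door set.
No mediator lies on a directed F→…→K path.
Neither criterion identifies P(K|do(F)) in this graph.

P(K|do(F)): not identifiable (no BD/FD set).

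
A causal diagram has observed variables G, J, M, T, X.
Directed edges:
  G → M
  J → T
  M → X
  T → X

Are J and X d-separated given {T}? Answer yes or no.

Yes — J ⊥ X | {T}.

Bayes-Ball from J | {T} reaches ∅.
X ∉ reach(J|{T}) ⇒ J ⊥ X | {T}.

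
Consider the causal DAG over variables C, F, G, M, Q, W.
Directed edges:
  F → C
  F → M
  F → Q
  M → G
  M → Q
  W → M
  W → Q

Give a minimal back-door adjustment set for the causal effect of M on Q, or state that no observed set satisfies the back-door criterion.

M→Q: minimal back-door set {F, W}.

desc(M)\{M}={G,Q}; candidates ⊆ {C,F,W}.
size 0: {}; under {} M still reaches {C,F,Q,W} ∋ Q.
size 1: {C}, {F}, {W}; under {C} M still reaches {F,Q,W} ∋ Q.
{F,W}: M⊥Q given {F,W} in G with M→· removed — back-door holds.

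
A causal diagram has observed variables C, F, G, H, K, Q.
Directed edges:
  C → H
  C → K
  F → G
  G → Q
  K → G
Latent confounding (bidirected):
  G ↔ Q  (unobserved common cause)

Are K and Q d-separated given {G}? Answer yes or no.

No — K and Q are d-connected given {G}.

Bayes-Ball from K | {G} reaches {C,F,H,Q}.
Q ∈ reach(K|{G}) ⇒ K ⊥̸ Q | {G}.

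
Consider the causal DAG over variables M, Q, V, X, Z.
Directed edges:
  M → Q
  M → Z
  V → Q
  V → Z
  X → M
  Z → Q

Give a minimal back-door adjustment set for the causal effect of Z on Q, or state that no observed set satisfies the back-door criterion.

Z→Q: minimal back-door set {M, V}.

desc(Z)\{Z}={Q}; candidates ⊆ {M,V,X}.
size 0: {}; under {} Z still reaches {M,Q,V,X} ∋ Q.
size 1: {M}, {V}, {X}; under {M} Z still reaches {Q,V} ∋ Q.
{M,V}: Z⊥Q given {M,V} in G with Z→· removed — back-door holds.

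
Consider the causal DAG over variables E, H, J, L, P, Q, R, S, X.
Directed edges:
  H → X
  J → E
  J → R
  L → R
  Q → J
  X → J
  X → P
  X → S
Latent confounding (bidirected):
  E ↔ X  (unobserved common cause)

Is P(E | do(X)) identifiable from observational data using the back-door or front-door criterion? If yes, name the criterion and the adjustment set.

P(E|do(X)): frontdoor, adjust for {J}.

desc(X)\{X}={E,J,P,R,S}; candidates ⊆ {H,L,Q}.
X↔E: latent back-door arc(s) into X.
size 0: {}; under {} X still reaches {E,H} ∋ E.
size 1: {H}, {L}, {Q}; under {H} X still reaches {E} ∋ E.
size 2: {H,L}, {H,Q}, {L,Q}; under {H,L} X still reaches {E} ∋ E.
X↔E cannot be blocked by any observed set — no back-door set.
{J}: (i) intercepts every directed X→E path; (ii) no back-door X→{J}; (iii) {X} blocks every back-door {J}→E. Front-door holds.
P(E|do(X)) = Σ_{J} P(J|X) Σ_{X'} P(E|J,X')P(X').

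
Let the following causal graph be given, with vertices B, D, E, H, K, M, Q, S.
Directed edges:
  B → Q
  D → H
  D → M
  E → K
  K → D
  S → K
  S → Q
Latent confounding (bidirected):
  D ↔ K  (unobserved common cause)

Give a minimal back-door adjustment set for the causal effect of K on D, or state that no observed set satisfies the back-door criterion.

K→D: no observed back-door set.

desc(K)\{K}={D,H,M}; candidates ⊆ {B,E,Q,S}.
K↔D: latent back-door arc(s) into K.
size 0: {}; under {} K still reaches {D,E,H,M,Q,S} ∋ D.
size 1: {B}, {E}, {Q} …(+1); under {B} K still reaches {D,E,H,M,Q,S} ∋ D.
size 2: {B,E}, {B,Q}, {B,S} …(+3); under {B,E} K still reaches {D,H,M,Q,S} ∋ D.
K↔D cannot be blocked by any observed set — no back-door set.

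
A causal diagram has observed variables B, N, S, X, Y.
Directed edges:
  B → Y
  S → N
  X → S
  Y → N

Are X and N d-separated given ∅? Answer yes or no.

Bayes-Ball from X | ∅ reaches {N,S}.
N ∈ reach(X|∅) ⇒ X ⊥̸ N | ∅.

No — X and N are d-connected given ∅.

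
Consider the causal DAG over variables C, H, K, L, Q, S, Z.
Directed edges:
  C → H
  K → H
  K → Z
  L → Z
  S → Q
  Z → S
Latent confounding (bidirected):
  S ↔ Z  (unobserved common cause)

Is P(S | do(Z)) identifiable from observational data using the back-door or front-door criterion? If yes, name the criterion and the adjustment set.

desc(Z)\{Z}={Q,S}; candidates ⊆ {C,H,K,L}.
Z↔S: latent back-door arc(s) into Z.
size 0: {}; under {} Z still reaches {H,K,L,Q,S} ∋ S.
size 1: {C}, {H}, {K} …(+1); under {C} Z still reaches {H,K,L,Q,S} ∋ S.
size 2: {C,H}, {C,K}, {C,L} …(+3); under {C,H} Z still reaches {K,L,Q,S} ∋ S.
Z↔S cannot be blocked by any observed set — no back-door set.
No mediator lies on a directed Z→…→S path.
Neither criterion identifies P(S|do(Z)) in this graph.

P(S|do(Z)): not identifiable (no BD/FD set).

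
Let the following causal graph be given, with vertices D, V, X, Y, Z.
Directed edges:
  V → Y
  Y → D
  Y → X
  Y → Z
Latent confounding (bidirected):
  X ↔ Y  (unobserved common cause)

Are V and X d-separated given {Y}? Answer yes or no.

Bayes-Ball from V | {Y} reaches {X}.
X ∈ reach(V|{Y}) ⇒ V ⊥̸ X | {Y}.

No — V and X are d-connected given {Y}.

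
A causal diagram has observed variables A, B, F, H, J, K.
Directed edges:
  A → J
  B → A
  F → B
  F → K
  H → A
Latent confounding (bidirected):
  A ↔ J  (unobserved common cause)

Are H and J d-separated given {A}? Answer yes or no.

No — H and J are d-connected given {A}.

Bayes-Ball from H | {A} reaches {B,F,J,K}.
J ∈ reach(H|{A}) ⇒ H ⊥̸ J | {A}.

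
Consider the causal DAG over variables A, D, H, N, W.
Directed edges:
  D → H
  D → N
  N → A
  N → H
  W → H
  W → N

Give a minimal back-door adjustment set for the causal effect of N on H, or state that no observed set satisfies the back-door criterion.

N→H: minimal back-door set {D, W}.

desc(N)\{N}={A,H}; candidates ⊆ {D,W}.
size 0: {}; under {} N still reaches {D,H,W} ∋ H.
size 1: {D}, {W}; under {D} N still reaches {H,W} ∋ H.
{D,W}: N⊥H given {D,W} in G with N→· removed — back-door holds.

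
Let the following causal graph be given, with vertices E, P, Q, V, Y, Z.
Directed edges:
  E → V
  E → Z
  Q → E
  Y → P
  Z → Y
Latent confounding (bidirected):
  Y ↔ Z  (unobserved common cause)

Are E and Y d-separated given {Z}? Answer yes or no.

No — E and Y are d-connected given {Z}.

Bayes-Ball from E | {Z} reaches {P,Q,V,Y}.
Y ∈ reach(E|{Z}) ⇒ E ⊥̸ Y | {Z}.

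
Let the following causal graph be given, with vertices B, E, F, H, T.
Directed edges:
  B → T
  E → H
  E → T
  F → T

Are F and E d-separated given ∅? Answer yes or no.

Yes — F ⊥ E | ∅.

Bayes-Ball from F | ∅ reaches {T}.
E ∉ reach(F|∅) ⇒ F ⊥ E | ∅.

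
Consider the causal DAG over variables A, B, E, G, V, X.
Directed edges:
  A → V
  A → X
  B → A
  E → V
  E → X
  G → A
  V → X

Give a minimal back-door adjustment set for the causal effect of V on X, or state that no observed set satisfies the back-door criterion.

V→X: minimal back-door set {A, E}.

desc(V)\{V}={X}; candidates ⊆ {A,B,E,G}.
size 0: {}; under {} V still reaches {A,B,E,G,X} ∋ X.
size 1: {A}, {B}, {E} …(+1); under {A} V still reaches {E,X} ∋ X.
{A,E}: V⊥X given {A,E} in G with V→· removed — back-door holds.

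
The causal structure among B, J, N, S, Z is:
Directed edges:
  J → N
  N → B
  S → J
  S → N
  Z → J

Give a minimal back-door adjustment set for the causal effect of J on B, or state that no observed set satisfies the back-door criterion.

J→B: minimal back-door set {S}.

desc(J)\{J}={B,N}; candidates ⊆ {S,Z}.
size 0: {}; under {} J still reaches {B,N,S,Z} ∋ B.
{S}: J⊥B given {S} in G with J→· removed — back-door holds.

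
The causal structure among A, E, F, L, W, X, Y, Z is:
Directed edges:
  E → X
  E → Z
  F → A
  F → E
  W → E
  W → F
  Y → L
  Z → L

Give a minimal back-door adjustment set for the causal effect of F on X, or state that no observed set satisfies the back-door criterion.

F→X: minimal back-door set {W}.

desc(F)\{F}={A,E,L,X,Z}; candidates ⊆ {W,Y}.
size 0: {}; under {} F still reaches {E,L,W,X,Z} ∋ X.
{W}: F⊥X given {W} in G with F→· removed — back-door holds.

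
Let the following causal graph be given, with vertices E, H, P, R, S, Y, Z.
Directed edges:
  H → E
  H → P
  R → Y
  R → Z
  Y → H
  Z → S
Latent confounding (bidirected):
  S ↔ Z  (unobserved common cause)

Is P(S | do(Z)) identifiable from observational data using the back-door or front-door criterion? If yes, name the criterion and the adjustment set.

desc(Z)\{Z}={S}; candidates ⊆ {E,H,P,R,Y}.
Z↔S: latent back-door arc(s) into Z.
size 0: {}; under {} Z still reaches {E,H,P,R,S,Y} ∋ S.
size 1: {E}, {H}, {P} …(+2); under {E} Z still reaches {H,P,R,S,Y} ∋ S.
size 2: {E,H}, {E,P}, {E,R} …(+7); under {E,H} Z still reaches {R,S,Y} ∋ S.
Z↔S cannot be blocked by any observed set — no back-door set.
No mediator lies on a directed Z→…→S path.
Neither criterion identifies P(S|do(Z)) in this graph.

P(S|do(Z)): not identifiable (no BD/FD set).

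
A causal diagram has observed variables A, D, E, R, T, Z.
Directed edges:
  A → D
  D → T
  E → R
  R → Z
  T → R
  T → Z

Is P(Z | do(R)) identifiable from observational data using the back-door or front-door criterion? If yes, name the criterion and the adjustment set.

desc(R)\{R}={Z}; candidates ⊆ {A,D,E,T}.
size 0: {}; under {} R still reaches {A,D,E,T,Z} ∋ Z.
{T}: R⊥Z given {T} in G with R→· removed — back-door holds.
P(Z|do(R)) = Σ_{T} P(Z|R,T)·P(T).

P(Z|do(R)): backdoor, adjust for {T}.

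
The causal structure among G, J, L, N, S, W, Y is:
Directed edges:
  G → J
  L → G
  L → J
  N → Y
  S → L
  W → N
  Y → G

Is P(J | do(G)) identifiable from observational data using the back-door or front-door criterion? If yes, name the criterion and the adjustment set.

P(J|do(G)): backdoor, adjust for {L}.

desc(G)\{G}={J}; candidates ⊆ {L,N,S,W,Y}.
size 0: {}; under {} G still reaches {J,L,N,S,W,Y} ∋ J.
{L}: G⊥J given {L} in G with G→· removed — back-door holds.
P(J|do(G)) = Σ_{L} P(J|G,L)·P(L).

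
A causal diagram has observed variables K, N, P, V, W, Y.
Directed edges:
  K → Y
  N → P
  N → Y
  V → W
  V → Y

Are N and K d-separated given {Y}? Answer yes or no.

No — N and K are d-connected given {Y}.

Bayes-Ball from N | {Y} reaches {K,P,V,W}.
K ∈ reach(N|{Y}) ⇒ N ⊥̸ K | {Y}.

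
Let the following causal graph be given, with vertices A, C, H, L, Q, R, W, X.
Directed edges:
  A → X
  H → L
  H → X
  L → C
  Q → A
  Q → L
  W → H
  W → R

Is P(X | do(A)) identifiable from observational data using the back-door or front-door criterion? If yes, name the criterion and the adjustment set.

P(X|do(A)): backdoor, adjust for ∅.

desc(A)\{A}={X}; candidates ⊆ {C,H,L,Q,R,W}.
∅: A⊥X given ∅ in G with A→· removed — back-door holds.
P(X|do(A)) = P(X|A) — no adjustment needed.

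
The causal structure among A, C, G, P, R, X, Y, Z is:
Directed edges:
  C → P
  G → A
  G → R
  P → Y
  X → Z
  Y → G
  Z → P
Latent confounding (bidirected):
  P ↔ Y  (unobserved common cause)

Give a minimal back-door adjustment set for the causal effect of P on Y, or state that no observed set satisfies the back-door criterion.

P→Y: no observed back-door set.

desc(P)\{P}={A,G,R,Y}; candidates ⊆ {C,X,Z}.
P↔Y: latent back-door arc(s) into P.
size 0: {}; under {} P still reaches {A,C,G,R,X,Y,Z} ∋ Y.
size 1: {C}, {X}, {Z}; under {C} P still reaches {A,G,R,X,Y,Z} ∋ Y.
size 2: {C,X}, {C,Z}, {X,Z}; under {C,X} P still reaches {A,G,R,Y,Z} ∋ Y.
P↔Y cannot be blocked by any observed set — no back-door set.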